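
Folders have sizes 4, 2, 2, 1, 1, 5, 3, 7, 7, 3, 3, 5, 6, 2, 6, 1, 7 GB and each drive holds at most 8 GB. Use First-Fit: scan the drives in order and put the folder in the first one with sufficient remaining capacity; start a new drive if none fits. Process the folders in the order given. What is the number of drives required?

Put 4 GB in drive 1; 4 GB remain.
Put 2 GB in drive 1; 2 GB remain.
Put 2 GB in drive 1; 0 GB remain.
Put 1 GB in drive 2; 7 GB remain.
Put 1 GB in drive 2; 6 GB remain.
Put 5 GB in drive 2; 1 GB remain.
Put 3 GB in drive 3; 5 GB remain.
Put 7 GB in drive 4; 1 GB remain.
Put 7 GB in drive 5; 1 GB remain.
Put 3 GB in drive 3; 2 GB remain.
Put 3 GB in drive 6; 5 GB remain.
Put 5 GB in drive 6; 0 GB remain.
Put 6 GB in drive 7; 2 GB remain.
Put 2 GB in drive 3; 0 GB remain.
Put 6 GB in drive 8; 2 GB remain.
Put 1 GB in drive 2; 0 GB remain.
Put 7 GB in drive 9; 1 GB remain.

9 drives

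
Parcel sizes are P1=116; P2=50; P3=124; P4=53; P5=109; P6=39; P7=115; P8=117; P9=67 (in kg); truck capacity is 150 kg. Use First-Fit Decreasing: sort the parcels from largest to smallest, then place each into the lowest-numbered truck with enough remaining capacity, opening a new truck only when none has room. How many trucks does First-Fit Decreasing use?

Sorted descending: 124, 117, 116, 115, 109, 67, 53, 50, 39.
124 kg → truck 1 (remaining 26 kg)
117 kg → truck 2 (remaining 33 kg)
116 kg → truck 3 (remaining 34 kg)
115 kg → truck 4 (remaining 35 kg)
109 kg → truck 5 (remaining 41 kg)
67 kg → truck 6 (remaining 83 kg)
53 kg → truck 6 (remaining 30 kg)
50 kg → truck 7 (remaining 100 kg)
39 kg → truck 5 (remaining 2 kg)
Final trucks: [124] [117] [116] [115] [109,39] [67,53] [50].

7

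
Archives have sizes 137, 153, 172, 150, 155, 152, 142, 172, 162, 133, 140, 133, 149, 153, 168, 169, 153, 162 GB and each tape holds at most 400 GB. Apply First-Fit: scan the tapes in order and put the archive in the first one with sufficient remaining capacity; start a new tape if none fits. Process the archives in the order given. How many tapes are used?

9

Put 137 GB in tape 1; 263 GB remain.
Put 153 GB in tape 1; 110 GB remain.
Put 172 GB in tape 2; 228 GB remain.
Put 150 GB in tape 2; 78 GB remain.
Put 155 GB in tape 3; 245 GB remain.
Put 152 GB in tape 3; 93 GB remain.
Put 142 GB in tape 4; 258 GB remain.
Put 172 GB in tape 4; 86 GB remain.
Put 162 GB in tape 5; 238 GB remain.
Put 133 GB in tape 5; 105 GB remain.
Put 140 GB in tape 6; 260 GB remain.
Put 133 GB in tape 6; 127 GB remain.
Put 149 GB in tape 7; 251 GB remain.
Put 153 GB in tape 7; 98 GB remain.
Put 168 GB in tape 8; 232 GB remain.
Put 169 GB in tape 8; 63 GB remain.
Put 153 GB in tape 9; 247 GB remain.
Put 162 GB in tape 9; 85 GB remain.
Final tapes: [137,153] [172,150] [155,152] [142,172] [162,133] [140,133] [149,153] [168,169] [153,162].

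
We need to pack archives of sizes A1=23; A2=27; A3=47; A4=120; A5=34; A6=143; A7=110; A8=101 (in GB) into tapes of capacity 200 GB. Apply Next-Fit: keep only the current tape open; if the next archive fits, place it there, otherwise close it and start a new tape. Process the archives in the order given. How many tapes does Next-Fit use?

A1 (23 GB) → tape 1 (remaining 177 GB)
A2 (27 GB) → tape 1 (remaining 150 GB)
A3 (47 GB) → tape 1 (remaining 103 GB)
A4 (120 GB) → tape 2 (remaining 80 GB)
A5 (34 GB) → tape 2 (remaining 46 GB)
A6 (143 GB) → tape 3 (remaining 57 GB)
A7 (110 GB) → tape 4 (remaining 90 GB)
A8 (101 GB) → tape 5 (remaining 99 GB)

5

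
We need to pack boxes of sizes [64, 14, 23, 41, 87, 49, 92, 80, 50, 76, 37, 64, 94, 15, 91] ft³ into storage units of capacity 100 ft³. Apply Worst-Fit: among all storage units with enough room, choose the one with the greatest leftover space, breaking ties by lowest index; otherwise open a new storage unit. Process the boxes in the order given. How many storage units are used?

Put 64 ft³ in storage unit 1; 36 ft³ remain.
Put 14 ft³ in storage unit 1; 22 ft³ remain.
Put 23 ft³ in storage unit 2; 77 ft³ remain.
Put 41 ft³ in storage unit 2; 36 ft³ remain.
Put 87 ft³ in storage unit 3; 13 ft³ remain.
Put 49 ft³ in storage unit 4; 51 ft³ remain.
Put 92 ft³ in storage unit 5; 8 ft³ remain.
Put 80 ft³ in storage unit 6; 20 ft³ remain.
Put 50 ft³ in storage unit 4; 1 ft³ remain.
Put 76 ft³ in storage unit 7; 24 ft³ remain.
Put 37 ft³ in storage unit 8; 63 ft³ remain.
Put 64 ft³ in storage unit 9; 36 ft³ remain.
Put 94 ft³ in storage unit 10; 6 ft³ remain.
Put 15 ft³ in storage unit 8; 48 ft³ remain.
Put 91 ft³ in storage unit 11; 9 ft³ remain.
Final storage units: [64,14] [23,41] [87] [49,50] [92] [80] [76] [37,15] [64] [94] [91].

11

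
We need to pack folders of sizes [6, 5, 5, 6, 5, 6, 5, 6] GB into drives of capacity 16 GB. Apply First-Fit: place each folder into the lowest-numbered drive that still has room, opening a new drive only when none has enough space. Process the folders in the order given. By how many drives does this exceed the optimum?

0

First-Fit: [6,5,5] [6,5,5] [6,6] → 3 drives.
Total size 44 GB; any packing needs at least ⌈44/16⌉ = 3 drives.
So 3 is already optimal.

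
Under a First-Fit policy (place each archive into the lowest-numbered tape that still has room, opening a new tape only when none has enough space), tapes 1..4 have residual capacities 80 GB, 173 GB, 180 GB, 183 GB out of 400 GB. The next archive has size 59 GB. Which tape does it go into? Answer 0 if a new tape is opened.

Tapes with room: tape 1 (80 GB), tape 2 (173 GB), tape 3 (180 GB), tape 4 (183 GB).
The first with room is tape 1.

1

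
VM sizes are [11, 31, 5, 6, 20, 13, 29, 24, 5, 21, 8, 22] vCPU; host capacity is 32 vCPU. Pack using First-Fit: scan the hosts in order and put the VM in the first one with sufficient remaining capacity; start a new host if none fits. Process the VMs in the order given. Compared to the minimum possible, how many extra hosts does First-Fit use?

First-Fit: [11,5,6,5] [31] [20,8] [13] [29] [24] [21] [22] → 8 hosts.
Total size 195 vCPU; any packing needs at least ⌈195/32⌉ = 7 hosts.
An optimal packing achieves that bound: [31] [29] [24,8] [22,6] [21,11] [20,5,5] [13] → 7 hosts.
Excess: 8 − 7 = 1.

1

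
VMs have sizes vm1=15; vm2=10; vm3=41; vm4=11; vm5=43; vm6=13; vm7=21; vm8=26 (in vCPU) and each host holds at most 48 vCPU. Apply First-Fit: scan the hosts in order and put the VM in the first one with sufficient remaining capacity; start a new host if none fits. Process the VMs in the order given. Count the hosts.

5

host 1: place vm1 (15 vCPU), 33 vCPU left
host 1: place vm2 (10 vCPU), 23 vCPU left
host 2: place vm3 (41 vCPU), 7 vCPU left
host 1: place vm4 (11 vCPU), 12 vCPU left
host 3: place vm5 (43 vCPU), 5 vCPU left
host 4: place vm6 (13 vCPU), 35 vCPU left
host 4: place vm7 (21 vCPU), 14 vCPU left
host 5: place vm8 (26 vCPU), 22 vCPU left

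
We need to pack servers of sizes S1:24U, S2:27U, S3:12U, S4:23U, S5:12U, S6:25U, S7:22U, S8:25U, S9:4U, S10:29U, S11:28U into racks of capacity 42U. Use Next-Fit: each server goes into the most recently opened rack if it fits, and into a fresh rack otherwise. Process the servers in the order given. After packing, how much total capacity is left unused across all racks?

105

S1 (24U) → rack 1 (remaining 18U)
S2 (27U) → rack 2 (remaining 15U)
S3 (12U) → rack 2 (remaining 3U)
S4 (23U) → rack 3 (remaining 19U)
S5 (12U) → rack 3 (remaining 7U)
S6 (25U) → rack 4 (remaining 17U)
S7 (22U) → rack 5 (remaining 20U)
S8 (25U) → rack 6 (remaining 17U)
S9 (4U) → rack 6 (remaining 13U)
S10 (29U) → rack 7 (remaining 13U)
S11 (28U) → rack 8 (remaining 14U)
8 racks × 42U = 336U; used 231U; unused 105U.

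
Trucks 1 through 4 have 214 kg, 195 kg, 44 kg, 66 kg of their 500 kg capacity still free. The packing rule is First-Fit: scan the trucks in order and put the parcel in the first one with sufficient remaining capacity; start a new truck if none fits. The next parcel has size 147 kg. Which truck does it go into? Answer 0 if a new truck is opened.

Trucks with room: truck 1 (214 kg), truck 2 (195 kg).
The first with room is truck 1.

1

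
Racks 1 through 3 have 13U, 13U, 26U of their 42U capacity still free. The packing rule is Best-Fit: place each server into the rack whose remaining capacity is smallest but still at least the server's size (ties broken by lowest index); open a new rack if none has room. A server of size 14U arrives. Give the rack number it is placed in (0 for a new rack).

3

Racks with room: rack 3 (26U).
Tightest fit is rack 3 with 26U free.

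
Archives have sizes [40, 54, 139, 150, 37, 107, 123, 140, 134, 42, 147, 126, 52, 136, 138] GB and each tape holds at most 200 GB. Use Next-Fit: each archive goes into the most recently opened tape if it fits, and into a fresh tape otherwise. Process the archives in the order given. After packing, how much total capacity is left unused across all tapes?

635

Put 40 GB in tape 1; 160 GB remain.
Put 54 GB in tape 1; 106 GB remain.
Put 139 GB in tape 2; 61 GB remain.
Put 150 GB in tape 3; 50 GB remain.
Put 37 GB in tape 3; 13 GB remain.
Put 107 GB in tape 4; 93 GB remain.
Put 123 GB in tape 5; 77 GB remain.
Put 140 GB in tape 6; 60 GB remain.
Put 134 GB in tape 7; 66 GB remain.
Put 42 GB in tape 7; 24 GB remain.
Put 147 GB in tape 8; 53 GB remain.
Put 126 GB in tape 9; 74 GB remain.
Put 52 GB in tape 9; 22 GB remain.
Put 136 GB in tape 10; 64 GB remain.
Put 138 GB in tape 11; 62 GB remain.
11 tapes × 200 GB = 2200 GB; used 1565 GB; unused 635 GB.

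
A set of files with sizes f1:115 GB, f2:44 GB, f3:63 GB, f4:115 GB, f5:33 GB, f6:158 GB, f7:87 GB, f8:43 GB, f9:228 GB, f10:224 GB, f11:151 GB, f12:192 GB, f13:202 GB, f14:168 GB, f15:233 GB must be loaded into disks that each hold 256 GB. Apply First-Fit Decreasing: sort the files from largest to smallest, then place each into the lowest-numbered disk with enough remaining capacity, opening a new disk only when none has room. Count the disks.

9

Sorted descending: 233, 228, 224, 202, 192, 168, 158, 151, 115, 115, 87, 63, 44, 43, 33.
Put 233 GB in disk 1; 23 GB remain.
Put 228 GB in disk 2; 28 GB remain.
Put 224 GB in disk 3; 32 GB remain.
Put 202 GB in disk 4; 54 GB remain.
Put 192 GB in disk 5; 64 GB remain.
Put 168 GB in disk 6; 88 GB remain.
Put 158 GB in disk 7; 98 GB remain.
Put 151 GB in disk 8; 105 GB remain.
Put 115 GB in disk 9; 141 GB remain.
Put 115 GB in disk 9; 26 GB remain.
Put 87 GB in disk 6; 1 GB remain.
Put 63 GB in disk 5; 1 GB remain.
Put 44 GB in disk 4; 10 GB remain.
Put 43 GB in disk 7; 55 GB remain.
Put 33 GB in disk 7; 22 GB remain.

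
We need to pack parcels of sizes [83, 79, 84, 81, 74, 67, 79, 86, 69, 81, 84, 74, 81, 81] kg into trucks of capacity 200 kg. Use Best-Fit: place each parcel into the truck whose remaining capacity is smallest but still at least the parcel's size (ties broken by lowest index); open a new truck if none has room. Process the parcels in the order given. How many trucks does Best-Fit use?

83 kg → truck 1 (remaining 117 kg)
79 kg → truck 1 (remaining 38 kg)
84 kg → truck 2 (remaining 116 kg)
81 kg → truck 2 (remaining 35 kg)
74 kg → truck 3 (remaining 126 kg)
67 kg → truck 3 (remaining 59 kg)
79 kg → truck 4 (remaining 121 kg)
86 kg → truck 4 (remaining 35 kg)
69 kg → truck 5 (remaining 131 kg)
81 kg → truck 5 (remaining 50 kg)
84 kg → truck 6 (remaining 116 kg)
74 kg → truck 6 (remaining 42 kg)
81 kg → truck 7 (remaining 119 kg)
81 kg → truck 7 (remaining 38 kg)

7 trucks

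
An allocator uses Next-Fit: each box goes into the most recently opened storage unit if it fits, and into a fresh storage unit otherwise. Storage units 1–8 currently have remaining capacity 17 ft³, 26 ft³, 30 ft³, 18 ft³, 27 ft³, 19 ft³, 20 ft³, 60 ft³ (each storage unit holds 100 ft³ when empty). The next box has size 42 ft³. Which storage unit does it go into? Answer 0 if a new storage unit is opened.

Next-Fit only looks at storage unit 8, which has 60 ft³ free.
42 ft³ fits there.

8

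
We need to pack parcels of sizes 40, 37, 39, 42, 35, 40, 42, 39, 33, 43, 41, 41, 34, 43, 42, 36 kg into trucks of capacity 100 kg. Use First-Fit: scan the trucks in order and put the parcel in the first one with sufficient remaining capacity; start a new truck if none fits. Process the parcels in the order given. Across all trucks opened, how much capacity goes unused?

173

40 kg → truck 1 (remaining 60 kg)
37 kg → truck 1 (remaining 23 kg)
39 kg → truck 2 (remaining 61 kg)
42 kg → truck 2 (remaining 19 kg)
35 kg → truck 3 (remaining 65 kg)
40 kg → truck 3 (remaining 25 kg)
42 kg → truck 4 (remaining 58 kg)
39 kg → truck 4 (remaining 19 kg)
33 kg → truck 5 (remaining 67 kg)
43 kg → truck 5 (remaining 24 kg)
41 kg → truck 6 (remaining 59 kg)
41 kg → truck 6 (remaining 18 kg)
34 kg → truck 7 (remaining 66 kg)
43 kg → truck 7 (remaining 23 kg)
42 kg → truck 8 (remaining 58 kg)
36 kg → truck 8 (remaining 22 kg)
8 trucks × 100 kg = 800 kg; used 627 kg; unused 173 kg.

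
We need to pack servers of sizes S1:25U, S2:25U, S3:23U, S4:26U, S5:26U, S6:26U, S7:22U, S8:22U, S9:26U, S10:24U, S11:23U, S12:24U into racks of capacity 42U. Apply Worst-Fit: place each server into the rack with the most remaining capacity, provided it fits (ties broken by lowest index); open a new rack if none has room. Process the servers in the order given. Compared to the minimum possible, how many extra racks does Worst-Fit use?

0

Worst-Fit: [25] [25] [23] [26] [26] [26] [22] [22] [26] [24] [23] [24] → 12 racks.
12 servers exceed 21U (half the capacity), and no two of those can share a rack, so at least 12 racks are needed.
So 12 is already optimal.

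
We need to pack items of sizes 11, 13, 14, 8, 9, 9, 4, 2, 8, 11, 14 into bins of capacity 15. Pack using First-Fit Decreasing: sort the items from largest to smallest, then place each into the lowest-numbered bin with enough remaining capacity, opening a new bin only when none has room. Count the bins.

Sorted descending: 14, 14, 13, 11, 11, 9, 9, 8, 8, 4, 2.
bin 1: place 14, 1 left
bin 2: place 14, 1 left
bin 3: place 13, 2 left
bin 4: place 11, 4 left
bin 5: place 11, 4 left
bin 6: place 9, 6 left
bin 7: place 9, 6 left
bin 8: place 8, 7 left
bin 9: place 8, 7 left
bin 4: place 4, 0 left
bin 3: place 2, 0 left

9 bins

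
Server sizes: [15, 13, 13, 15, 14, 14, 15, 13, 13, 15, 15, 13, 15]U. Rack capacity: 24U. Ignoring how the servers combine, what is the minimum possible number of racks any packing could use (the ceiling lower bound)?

8

Total size = 15 + 13 + 13 + 15 + 14 + 14 + 15 + 13 + 13 + 15 + 15 + 13 + 15 = 183U.
⌈183 / 24⌉ = 8.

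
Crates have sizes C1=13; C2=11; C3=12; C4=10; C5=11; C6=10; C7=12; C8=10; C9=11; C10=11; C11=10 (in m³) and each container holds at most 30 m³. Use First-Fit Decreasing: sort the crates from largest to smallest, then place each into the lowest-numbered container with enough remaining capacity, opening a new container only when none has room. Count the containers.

Sorted descending: 13, 12, 12, 11, 11, 11, 11, 10, 10, 10, 10.
Put 13 m³ in container 1; 17 m³ remain.
Put 12 m³ in container 1; 5 m³ remain.
Put 12 m³ in container 2; 18 m³ remain.
Put 11 m³ in container 2; 7 m³ remain.
Put 11 m³ in container 3; 19 m³ remain.
Put 11 m³ in container 3; 8 m³ remain.
Put 11 m³ in container 4; 19 m³ remain.
Put 10 m³ in container 4; 9 m³ remain.
Put 10 m³ in container 5; 20 m³ remain.
Put 10 m³ in container 5; 10 m³ remain.
Put 10 m³ in container 5; 0 m³ remain.
Final containers: [13,12] [12,11] [11,11] [11,10] [10,10,10].

5 containers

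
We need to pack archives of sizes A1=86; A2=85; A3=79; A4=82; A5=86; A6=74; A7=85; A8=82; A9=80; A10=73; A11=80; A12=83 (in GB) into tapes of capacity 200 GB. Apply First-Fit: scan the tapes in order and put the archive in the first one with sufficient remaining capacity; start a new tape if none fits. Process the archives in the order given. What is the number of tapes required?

A1 (86 GB) → tape 1 (remaining 114 GB)
A2 (85 GB) → tape 1 (remaining 29 GB)
A3 (79 GB) → tape 2 (remaining 121 GB)
A4 (82 GB) → tape 2 (remaining 39 GB)
A5 (86 GB) → tape 3 (remaining 114 GB)
A6 (74 GB) → tape 3 (remaining 40 GB)
A7 (85 GB) → tape 4 (remaining 115 GB)
A8 (82 GB) → tape 4 (remaining 33 GB)
A9 (80 GB) → tape 5 (remaining 120 GB)
A10 (73 GB) → tape 5 (remaining 47 GB)
A11 (80 GB) → tape 6 (remaining 120 GB)
A12 (83 GB) → tape 6 (remaining 37 GB)
Final tapes: [86,85] [79,82] [86,74] [85,82] [80,73] [80,83].

6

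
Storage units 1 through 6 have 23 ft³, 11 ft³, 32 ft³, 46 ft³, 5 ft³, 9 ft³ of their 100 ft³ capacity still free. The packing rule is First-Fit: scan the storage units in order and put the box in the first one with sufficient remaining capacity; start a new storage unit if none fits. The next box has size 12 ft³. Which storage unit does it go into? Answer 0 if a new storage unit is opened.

Storage units with room: storage unit 1 (23 ft³), storage unit 3 (32 ft³), storage unit 4 (46 ft³).
The first with room is storage unit 1.

1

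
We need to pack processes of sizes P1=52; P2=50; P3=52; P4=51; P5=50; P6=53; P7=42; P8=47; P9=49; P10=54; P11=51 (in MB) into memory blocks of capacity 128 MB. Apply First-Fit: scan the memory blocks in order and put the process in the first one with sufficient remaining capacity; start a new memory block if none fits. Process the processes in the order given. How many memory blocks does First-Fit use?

6

Put P1 (52 MB) in memory block 1; 76 MB remain.
Put P2 (50 MB) in memory block 1; 26 MB remain.
Put P3 (52 MB) in memory block 2; 76 MB remain.
Put P4 (51 MB) in memory block 2; 25 MB remain.
Put P5 (50 MB) in memory block 3; 78 MB remain.
Put P6 (53 MB) in memory block 3; 25 MB remain.
Put P7 (42 MB) in memory block 4; 86 MB remain.
Put P8 (47 MB) in memory block 4; 39 MB remain.
Put P9 (49 MB) in memory block 5; 79 MB remain.
Put P10 (54 MB) in memory block 5; 25 MB remain.
Put P11 (51 MB) in memory block 6; 77 MB remain.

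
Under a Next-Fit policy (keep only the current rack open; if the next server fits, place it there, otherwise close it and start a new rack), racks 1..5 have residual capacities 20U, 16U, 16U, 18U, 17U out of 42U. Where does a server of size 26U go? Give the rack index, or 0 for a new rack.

Next-Fit only looks at rack 5, which has 17U free.
26U does not fit, so a new rack is opened.

0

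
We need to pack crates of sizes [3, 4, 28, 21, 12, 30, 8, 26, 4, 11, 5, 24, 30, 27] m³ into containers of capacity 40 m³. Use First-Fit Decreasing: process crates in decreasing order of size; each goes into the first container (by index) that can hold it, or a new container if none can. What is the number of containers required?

Sorted descending: 30, 30, 28, 27, 26, 24, 21, 12, 11, 8, 5, 4, 4, 3.
Put 30 m³ in container 1; 10 m³ remain.
Put 30 m³ in container 2; 10 m³ remain.
Put 28 m³ in container 3; 12 m³ remain.
Put 27 m³ in container 4; 13 m³ remain.
Put 26 m³ in container 5; 14 m³ remain.
Put 24 m³ in container 6; 16 m³ remain.
Put 21 m³ in container 7; 19 m³ remain.
Put 12 m³ in container 3; 0 m³ remain.
Put 11 m³ in container 4; 2 m³ remain.
Put 8 m³ in container 1; 2 m³ remain.
Put 5 m³ in container 2; 5 m³ remain.
Put 4 m³ in container 2; 1 m³ remain.
Put 4 m³ in container 5; 10 m³ remain.
Put 3 m³ in container 5; 7 m³ remain.
Final containers: [30,8] [30,5,4] [28,12] [27,11] [26,4,3] [24] [21].

7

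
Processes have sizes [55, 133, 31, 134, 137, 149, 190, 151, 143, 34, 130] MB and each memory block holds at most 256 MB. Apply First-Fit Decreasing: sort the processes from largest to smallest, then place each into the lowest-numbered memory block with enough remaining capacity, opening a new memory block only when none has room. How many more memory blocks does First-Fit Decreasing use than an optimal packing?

0

First-Fit Decreasing: [190,55] [151,34,31] [149] [143] [137] [134] [133] [130] → 8 memory blocks.
8 processes exceed 128 MB (half the capacity), and no two of those can share a memory block, so at least 8 memory blocks are needed.
So 8 is already optimal.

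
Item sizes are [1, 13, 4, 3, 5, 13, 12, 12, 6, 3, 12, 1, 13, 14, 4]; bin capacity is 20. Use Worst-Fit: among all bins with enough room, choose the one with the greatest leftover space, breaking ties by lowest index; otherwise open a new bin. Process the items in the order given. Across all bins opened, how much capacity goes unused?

24

bin 1: place 1, 19 left
bin 1: place 13, 6 left
bin 1: place 4, 2 left
bin 2: place 3, 17 left
bin 2: place 5, 12 left
bin 3: place 13, 7 left
bin 2: place 12, 0 left
bin 4: place 12, 8 left
bin 4: place 6, 2 left
bin 3: place 3, 4 left
bin 5: place 12, 8 left
bin 5: place 1, 7 left
bin 6: place 13, 7 left
bin 7: place 14, 6 left
bin 5: place 4, 3 left
7 bins × 20 = 140; used 116; unused 24.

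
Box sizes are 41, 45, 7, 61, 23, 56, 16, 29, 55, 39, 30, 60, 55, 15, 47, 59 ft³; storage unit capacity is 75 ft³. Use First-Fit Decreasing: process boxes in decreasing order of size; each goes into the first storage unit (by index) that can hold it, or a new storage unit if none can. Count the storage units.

Sorted descending: 61, 60, 59, 56, 55, 55, 47, 45, 41, 39, 30, 29, 23, 16, 15, 7.
storage unit 1: place 61 ft³, 14 ft³ left
storage unit 2: place 60 ft³, 15 ft³ left
storage unit 3: place 59 ft³, 16 ft³ left
storage unit 4: place 56 ft³, 19 ft³ left
storage unit 5: place 55 ft³, 20 ft³ left
storage unit 6: place 55 ft³, 20 ft³ left
storage unit 7: place 47 ft³, 28 ft³ left
storage unit 8: place 45 ft³, 30 ft³ left
storage unit 9: place 41 ft³, 34 ft³ left
storage unit 10: place 39 ft³, 36 ft³ left
storage unit 8: place 30 ft³, 0 ft³ left
storage unit 9: place 29 ft³, 5 ft³ left
storage unit 7: place 23 ft³, 5 ft³ left
storage unit 3: place 16 ft³, 0 ft³ left
storage unit 2: place 15 ft³, 0 ft³ left
storage unit 1: place 7 ft³, 7 ft³ left

10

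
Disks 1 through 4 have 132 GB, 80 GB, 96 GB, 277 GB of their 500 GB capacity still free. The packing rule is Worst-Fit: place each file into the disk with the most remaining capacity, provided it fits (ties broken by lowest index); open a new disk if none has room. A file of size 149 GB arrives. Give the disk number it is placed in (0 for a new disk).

4

Disks with room: disk 4 (277 GB).
Most room is disk 4 with 277 GB free.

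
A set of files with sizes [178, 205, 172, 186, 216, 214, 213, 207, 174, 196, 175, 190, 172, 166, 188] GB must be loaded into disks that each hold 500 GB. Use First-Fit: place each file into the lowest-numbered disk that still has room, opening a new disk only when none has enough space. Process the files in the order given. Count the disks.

disk 1: place 178 GB, 322 GB left
disk 1: place 205 GB, 117 GB left
disk 2: place 172 GB, 328 GB left
disk 2: place 186 GB, 142 GB left
disk 3: place 216 GB, 284 GB left
disk 3: place 214 GB, 70 GB left
disk 4: place 213 GB, 287 GB left
disk 4: place 207 GB, 80 GB left
disk 5: place 174 GB, 326 GB left
disk 5: place 196 GB, 130 GB left
disk 6: place 175 GB, 325 GB left
disk 6: place 190 GB, 135 GB left
disk 7: place 172 GB, 328 GB left
disk 7: place 166 GB, 162 GB left
disk 8: place 188 GB, 312 GB left

8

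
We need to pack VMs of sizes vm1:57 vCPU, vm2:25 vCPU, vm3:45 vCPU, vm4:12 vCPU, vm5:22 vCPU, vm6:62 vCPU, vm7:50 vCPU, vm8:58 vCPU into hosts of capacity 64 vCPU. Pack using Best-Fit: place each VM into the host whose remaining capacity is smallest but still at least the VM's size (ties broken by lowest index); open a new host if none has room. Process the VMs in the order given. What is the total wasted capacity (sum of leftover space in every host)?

host 1: place vm1 (57 vCPU), 7 vCPU left
host 2: place vm2 (25 vCPU), 39 vCPU left
host 3: place vm3 (45 vCPU), 19 vCPU left
host 3: place vm4 (12 vCPU), 7 vCPU left
host 2: place vm5 (22 vCPU), 17 vCPU left
host 4: place vm6 (62 vCPU), 2 vCPU left
host 5: place vm7 (50 vCPU), 14 vCPU left
host 6: place vm8 (58 vCPU), 6 vCPU left
6 hosts × 64 vCPU = 384 vCPU; used 331 vCPU; unused 53 vCPU.

53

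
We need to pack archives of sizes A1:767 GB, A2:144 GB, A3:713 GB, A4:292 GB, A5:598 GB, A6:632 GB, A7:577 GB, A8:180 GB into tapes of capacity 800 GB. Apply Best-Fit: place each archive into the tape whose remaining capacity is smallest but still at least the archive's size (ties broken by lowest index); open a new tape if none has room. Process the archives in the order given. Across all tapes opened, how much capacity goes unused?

897

Put A1 (767 GB) in tape 1; 33 GB remain.
Put A2 (144 GB) in tape 2; 656 GB remain.
Put A3 (713 GB) in tape 3; 87 GB remain.
Put A4 (292 GB) in tape 2; 364 GB remain.
Put A5 (598 GB) in tape 4; 202 GB remain.
Put A6 (632 GB) in tape 5; 168 GB remain.
Put A7 (577 GB) in tape 6; 223 GB remain.
Put A8 (180 GB) in tape 4; 22 GB remain.
6 tapes × 800 GB = 4800 GB; used 3903 GB; unused 897 GB.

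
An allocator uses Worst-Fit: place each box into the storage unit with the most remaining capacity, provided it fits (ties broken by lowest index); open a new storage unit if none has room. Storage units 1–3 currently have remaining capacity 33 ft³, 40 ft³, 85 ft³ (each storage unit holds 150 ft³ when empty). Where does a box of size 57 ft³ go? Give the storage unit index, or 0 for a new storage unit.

3

Storage units with room: storage unit 3 (85 ft³).
Most room is storage unit 3 with 85 ft³ free.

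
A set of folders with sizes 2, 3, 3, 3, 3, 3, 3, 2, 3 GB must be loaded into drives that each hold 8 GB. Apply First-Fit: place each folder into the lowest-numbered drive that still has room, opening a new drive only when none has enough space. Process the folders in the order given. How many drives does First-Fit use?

drive 1: place 2 GB, 6 GB left
drive 1: place 3 GB, 3 GB left
drive 1: place 3 GB, 0 GB left
drive 2: place 3 GB, 5 GB left
drive 2: place 3 GB, 2 GB left
drive 3: place 3 GB, 5 GB left
drive 3: place 3 GB, 2 GB left
drive 2: place 2 GB, 0 GB left
drive 4: place 3 GB, 5 GB left

4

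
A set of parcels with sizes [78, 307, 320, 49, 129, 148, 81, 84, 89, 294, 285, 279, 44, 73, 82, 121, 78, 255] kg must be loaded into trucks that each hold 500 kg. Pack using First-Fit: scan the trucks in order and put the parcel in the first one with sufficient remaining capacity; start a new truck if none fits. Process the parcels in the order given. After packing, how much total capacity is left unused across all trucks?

704

Put 78 kg in truck 1; 422 kg remain.
Put 307 kg in truck 1; 115 kg remain.
Put 320 kg in truck 2; 180 kg remain.
Put 49 kg in truck 1; 66 kg remain.
Put 129 kg in truck 2; 51 kg remain.
Put 148 kg in truck 3; 352 kg remain.
Put 81 kg in truck 3; 271 kg remain.
Put 84 kg in truck 3; 187 kg remain.
Put 89 kg in truck 3; 98 kg remain.
Put 294 kg in truck 4; 206 kg remain.
Put 285 kg in truck 5; 215 kg remain.
Put 279 kg in truck 6; 221 kg remain.
Put 44 kg in truck 1; 22 kg remain.
Put 73 kg in truck 3; 25 kg remain.
Put 82 kg in truck 4; 124 kg remain.
Put 121 kg in truck 4; 3 kg remain.
Put 78 kg in truck 5; 137 kg remain.
Put 255 kg in truck 7; 245 kg remain.
7 trucks × 500 kg = 3500 kg; used 2796 kg; unused 704 kg.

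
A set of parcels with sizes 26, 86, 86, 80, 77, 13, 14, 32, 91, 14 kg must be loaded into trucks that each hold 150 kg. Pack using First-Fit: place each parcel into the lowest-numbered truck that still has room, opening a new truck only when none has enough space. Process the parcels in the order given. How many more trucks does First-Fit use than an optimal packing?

First-Fit: [26,86,13,14] [86,32,14] [80] [77] [91] → 5 trucks.
5 parcels exceed 75 kg (half the capacity), and no two of those can share a truck, so at least 5 trucks are needed.
So 5 is already optimal.

0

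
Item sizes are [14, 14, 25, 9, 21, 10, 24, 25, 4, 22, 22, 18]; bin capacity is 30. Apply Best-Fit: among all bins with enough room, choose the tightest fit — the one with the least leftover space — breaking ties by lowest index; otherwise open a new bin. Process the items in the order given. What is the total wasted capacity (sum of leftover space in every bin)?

bin 1: place 14, 16 left
bin 1: place 14, 2 left
bin 2: place 25, 5 left
bin 3: place 9, 21 left
bin 3: place 21, 0 left
bin 4: place 10, 20 left
bin 5: place 24, 6 left
bin 6: place 25, 5 left
bin 2: place 4, 1 left
bin 7: place 22, 8 left
bin 8: place 22, 8 left
bin 4: place 18, 2 left
8 bins × 30 = 240; used 208; unused 32.

32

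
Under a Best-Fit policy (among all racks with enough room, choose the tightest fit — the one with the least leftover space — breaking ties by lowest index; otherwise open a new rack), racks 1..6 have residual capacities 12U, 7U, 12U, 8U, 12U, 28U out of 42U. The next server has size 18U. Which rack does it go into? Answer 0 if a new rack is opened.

Racks with room: rack 6 (28U).
Tightest fit is rack 6 with 28U free.

6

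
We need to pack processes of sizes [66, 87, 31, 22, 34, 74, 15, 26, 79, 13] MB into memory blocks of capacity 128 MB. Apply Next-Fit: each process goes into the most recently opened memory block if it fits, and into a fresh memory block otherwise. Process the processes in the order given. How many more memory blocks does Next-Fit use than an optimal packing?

Next-Fit: [66] [87,31] [22,34] [74,15,26] [79,13] → 5 memory blocks.
Total size 447 MB; any packing needs at least ⌈447/128⌉ = 4 memory blocks.
An optimal packing achieves that bound: [87,34] [79,31,15] [74,26,22] [66,13] → 4 memory blocks.
Excess: 5 − 4 = 1.

1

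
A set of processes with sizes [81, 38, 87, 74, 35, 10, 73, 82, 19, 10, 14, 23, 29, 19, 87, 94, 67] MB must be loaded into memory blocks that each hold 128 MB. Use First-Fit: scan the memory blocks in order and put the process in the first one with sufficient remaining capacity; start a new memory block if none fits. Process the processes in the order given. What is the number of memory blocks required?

81 MB → memory block 1 (remaining 47 MB)
38 MB → memory block 1 (remaining 9 MB)
87 MB → memory block 2 (remaining 41 MB)
74 MB → memory block 3 (remaining 54 MB)
35 MB → memory block 2 (remaining 6 MB)
10 MB → memory block 3 (remaining 44 MB)
73 MB → memory block 4 (remaining 55 MB)
82 MB → memory block 5 (remaining 46 MB)
19 MB → memory block 3 (remaining 25 MB)
10 MB → memory block 3 (remaining 15 MB)
14 MB → memory block 3 (remaining 1 MB)
23 MB → memory block 4 (remaining 32 MB)
29 MB → memory block 4 (remaining 3 MB)
19 MB → memory block 5 (remaining 27 MB)
87 MB → memory block 6 (remaining 41 MB)
94 MB → memory block 7 (remaining 34 MB)
67 MB → memory block 8 (remaining 61 MB)
Final memory blocks: [81,38] [87,35] [74,10,19,10,14] [73,23,29] [82,19] [87] [94] [67].

8 memory blocks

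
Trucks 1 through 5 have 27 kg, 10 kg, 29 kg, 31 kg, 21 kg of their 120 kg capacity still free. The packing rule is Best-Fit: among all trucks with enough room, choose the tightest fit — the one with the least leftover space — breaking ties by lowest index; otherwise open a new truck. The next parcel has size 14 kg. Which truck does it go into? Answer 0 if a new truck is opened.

5

Trucks with room: truck 1 (27 kg), truck 3 (29 kg), truck 4 (31 kg), truck 5 (21 kg).
Tightest fit is truck 5 with 21 kg free.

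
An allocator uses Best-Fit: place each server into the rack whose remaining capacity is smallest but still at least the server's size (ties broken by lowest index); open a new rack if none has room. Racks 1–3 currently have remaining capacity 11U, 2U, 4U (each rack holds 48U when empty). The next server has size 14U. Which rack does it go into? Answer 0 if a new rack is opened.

No rack has ≥ 14U free, so a new rack is opened.

0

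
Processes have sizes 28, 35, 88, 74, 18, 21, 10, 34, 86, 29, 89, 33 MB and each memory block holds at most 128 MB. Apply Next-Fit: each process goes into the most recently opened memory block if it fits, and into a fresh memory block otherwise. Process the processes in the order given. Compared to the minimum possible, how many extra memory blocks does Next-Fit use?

1

Next-Fit: [28,35] [88] [74,18,21,10] [34,86] [29,89] [33] → 6 memory blocks.
Total size 545 MB; any packing needs at least ⌈545/128⌉ = 5 memory blocks.
An optimal packing achieves that bound: [89,35] [88,34] [86,33] [74,29,21] [28,18,10] → 5 memory blocks.
Excess: 6 − 5 = 1.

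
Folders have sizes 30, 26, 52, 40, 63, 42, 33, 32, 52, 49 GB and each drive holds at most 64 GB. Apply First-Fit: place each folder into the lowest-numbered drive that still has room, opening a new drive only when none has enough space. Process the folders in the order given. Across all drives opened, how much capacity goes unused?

157

drive 1: place 30 GB, 34 GB left
drive 1: place 26 GB, 8 GB left
drive 2: place 52 GB, 12 GB left
drive 3: place 40 GB, 24 GB left
drive 4: place 63 GB, 1 GB left
drive 5: place 42 GB, 22 GB left
drive 6: place 33 GB, 31 GB left
drive 7: place 32 GB, 32 GB left
drive 8: place 52 GB, 12 GB left
drive 9: place 49 GB, 15 GB left
9 drives × 64 GB = 576 GB; used 419 GB; unused 157 GB.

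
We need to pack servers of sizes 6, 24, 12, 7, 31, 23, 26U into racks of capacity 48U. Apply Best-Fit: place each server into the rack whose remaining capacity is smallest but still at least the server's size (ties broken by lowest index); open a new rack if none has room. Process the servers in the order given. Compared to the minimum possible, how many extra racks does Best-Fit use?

1

Best-Fit: [6,24,12] [7,31] [23] [26] → 4 racks.
Total size 129U; any packing needs at least ⌈129/48⌉ = 3 racks.
An optimal packing achieves that bound: [31,12] [26,7,6] [24,23] → 3 racks.
Excess: 4 − 3 = 1.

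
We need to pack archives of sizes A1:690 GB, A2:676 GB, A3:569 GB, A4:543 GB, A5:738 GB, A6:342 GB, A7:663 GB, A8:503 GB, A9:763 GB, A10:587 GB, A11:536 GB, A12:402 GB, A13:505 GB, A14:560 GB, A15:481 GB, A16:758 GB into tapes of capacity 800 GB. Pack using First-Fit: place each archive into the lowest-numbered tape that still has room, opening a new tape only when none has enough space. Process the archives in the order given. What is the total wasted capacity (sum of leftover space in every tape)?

2684

tape 1: place A1 (690 GB), 110 GB left
tape 2: place A2 (676 GB), 124 GB left
tape 3: place A3 (569 GB), 231 GB left
tape 4: place A4 (543 GB), 257 GB left
tape 5: place A5 (738 GB), 62 GB left
tape 6: place A6 (342 GB), 458 GB left
tape 7: place A7 (663 GB), 137 GB left
tape 8: place A8 (503 GB), 297 GB left
tape 9: place A9 (763 GB), 37 GB left
tape 10: place A10 (587 GB), 213 GB left
tape 11: place A11 (536 GB), 264 GB left
tape 6: place A12 (402 GB), 56 GB left
tape 12: place A13 (505 GB), 295 GB left
tape 13: place A14 (560 GB), 240 GB left
tape 14: place A15 (481 GB), 319 GB left
tape 15: place A16 (758 GB), 42 GB left
15 tapes × 800 GB = 12000 GB; used 9316 GB; unused 2684 GB.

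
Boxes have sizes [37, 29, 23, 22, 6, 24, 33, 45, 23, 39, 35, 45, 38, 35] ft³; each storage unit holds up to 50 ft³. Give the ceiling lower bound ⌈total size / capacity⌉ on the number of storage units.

Total size = 37 + 29 + 23 + 22 + 6 + 24 + 33 + 45 + 23 + 39 + 35 + 45 + 38 + 35 = 434 ft³.
⌈434 / 50⌉ = 9.

9 storage units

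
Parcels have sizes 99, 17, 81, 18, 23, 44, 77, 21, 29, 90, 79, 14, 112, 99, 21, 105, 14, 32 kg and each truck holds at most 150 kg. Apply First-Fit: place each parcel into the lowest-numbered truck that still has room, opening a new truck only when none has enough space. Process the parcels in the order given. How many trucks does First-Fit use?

8 trucks

99 kg → truck 1 (remaining 51 kg)
17 kg → truck 1 (remaining 34 kg)
81 kg → truck 2 (remaining 69 kg)
18 kg → truck 1 (remaining 16 kg)
23 kg → truck 2 (remaining 46 kg)
44 kg → truck 2 (remaining 2 kg)
77 kg → truck 3 (remaining 73 kg)
21 kg → truck 3 (remaining 52 kg)
29 kg → truck 3 (remaining 23 kg)
90 kg → truck 4 (remaining 60 kg)
79 kg → truck 5 (remaining 71 kg)
14 kg → truck 1 (remaining 2 kg)
112 kg → truck 6 (remaining 38 kg)
99 kg → truck 7 (remaining 51 kg)
21 kg → truck 3 (remaining 2 kg)
105 kg → truck 8 (remaining 45 kg)
14 kg → truck 4 (remaining 46 kg)
32 kg → truck 4 (remaining 14 kg)
Final trucks: [99,17,18,14] [81,23,44] [77,21,29,21] [90,14,32] [79] [112] [99] [105].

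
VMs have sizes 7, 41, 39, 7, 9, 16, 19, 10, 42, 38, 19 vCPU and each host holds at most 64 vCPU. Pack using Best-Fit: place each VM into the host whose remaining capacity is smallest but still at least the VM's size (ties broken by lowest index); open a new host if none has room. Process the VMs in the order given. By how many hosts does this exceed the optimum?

Best-Fit: [7,41,7,9] [39,16] [19,10] [42,19] [38] → 5 hosts.
Total size 247 vCPU; any packing needs at least ⌈247/64⌉ = 4 hosts.
An optimal packing achieves that bound: [42,19] [41,19] [39,16,9] [38,10,7,7] → 4 hosts.
Excess: 5 − 4 = 1.

1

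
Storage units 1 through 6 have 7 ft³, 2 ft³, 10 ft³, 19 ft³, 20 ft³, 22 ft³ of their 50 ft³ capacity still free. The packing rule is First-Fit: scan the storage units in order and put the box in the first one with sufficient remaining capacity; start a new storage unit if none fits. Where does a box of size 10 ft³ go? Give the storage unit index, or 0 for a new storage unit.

Storage units with room: storage unit 3 (10 ft³), storage unit 4 (19 ft³), storage unit 5 (20 ft³), storage unit 6 (22 ft³).
The first with room is storage unit 3.

3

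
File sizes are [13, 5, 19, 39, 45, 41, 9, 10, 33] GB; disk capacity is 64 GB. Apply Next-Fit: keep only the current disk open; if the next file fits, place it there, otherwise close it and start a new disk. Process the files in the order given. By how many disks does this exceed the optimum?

1

Next-Fit: [13,5,19] [39] [45] [41,9,10] [33] → 5 disks.
Total size 214 GB; any packing needs at least ⌈214/64⌉ = 4 disks.
An optimal packing achieves that bound: [45,19] [41,13,10] [39,9,5] [33] → 4 disks.
Excess: 5 − 4 = 1.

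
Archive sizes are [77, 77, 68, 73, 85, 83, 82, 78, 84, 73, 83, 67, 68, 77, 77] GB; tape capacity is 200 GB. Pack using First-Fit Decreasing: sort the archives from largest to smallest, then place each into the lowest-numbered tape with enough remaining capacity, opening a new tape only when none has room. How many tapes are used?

Sorted descending: 85, 84, 83, 83, 82, 78, 77, 77, 77, 77, 73, 73, 68, 68, 67.
tape 1: place 85 GB, 115 GB left
tape 1: place 84 GB, 31 GB left
tape 2: place 83 GB, 117 GB left
tape 2: place 83 GB, 34 GB left
tape 3: place 82 GB, 118 GB left
tape 3: place 78 GB, 40 GB left
tape 4: place 77 GB, 123 GB left
tape 4: place 77 GB, 46 GB left
tape 5: place 77 GB, 123 GB left
tape 5: place 77 GB, 46 GB left
tape 6: place 73 GB, 127 GB left
tape 6: place 73 GB, 54 GB left
tape 7: place 68 GB, 132 GB left
tape 7: place 68 GB, 64 GB left
tape 8: place 67 GB, 133 GB left

8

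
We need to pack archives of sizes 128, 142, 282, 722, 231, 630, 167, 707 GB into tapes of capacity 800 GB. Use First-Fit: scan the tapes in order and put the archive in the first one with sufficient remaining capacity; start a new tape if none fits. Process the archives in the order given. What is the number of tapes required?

tape 1: place 128 GB, 672 GB left
tape 1: place 142 GB, 530 GB left
tape 1: place 282 GB, 248 GB left
tape 2: place 722 GB, 78 GB left
tape 1: place 231 GB, 17 GB left
tape 3: place 630 GB, 170 GB left
tape 3: place 167 GB, 3 GB left
tape 4: place 707 GB, 93 GB left

4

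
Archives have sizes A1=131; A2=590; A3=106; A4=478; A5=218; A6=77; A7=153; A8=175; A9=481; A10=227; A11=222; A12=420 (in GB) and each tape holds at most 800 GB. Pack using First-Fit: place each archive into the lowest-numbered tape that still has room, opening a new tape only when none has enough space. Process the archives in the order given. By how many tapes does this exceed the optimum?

First-Fit: [131,590,77] [106,478,153] [218,175,227] [481,222] [420] → 5 tapes.
Total size 3278 GB; any packing needs at least ⌈3278/800⌉ = 5 tapes.
So 5 is already optimal.

0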